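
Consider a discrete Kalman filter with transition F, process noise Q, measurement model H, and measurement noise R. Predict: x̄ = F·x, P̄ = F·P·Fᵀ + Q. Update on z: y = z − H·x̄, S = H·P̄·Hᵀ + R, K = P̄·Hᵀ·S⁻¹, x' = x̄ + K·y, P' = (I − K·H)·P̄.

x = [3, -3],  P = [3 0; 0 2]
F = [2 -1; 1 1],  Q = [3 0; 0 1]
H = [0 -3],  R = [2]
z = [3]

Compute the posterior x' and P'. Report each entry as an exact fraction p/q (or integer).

x̄ = F·x = [9, 0]
P̄ = F·P·Fᵀ + Q = [17 4; 4 6]
y = z − H·x̄ = [3]
S = H·P̄·Hᵀ + R = [56]
K = P̄·Hᵀ·S⁻¹ = [-3/14; -9/28]
x' = x̄ + K·y = [117/14, -27/28]
P' = (I − K·H)·P̄ = [101/7 1/7; 1/7 3/14]

x' = [117/14, -27/28]
P' = [101/7 1/7; 1/7 3/14]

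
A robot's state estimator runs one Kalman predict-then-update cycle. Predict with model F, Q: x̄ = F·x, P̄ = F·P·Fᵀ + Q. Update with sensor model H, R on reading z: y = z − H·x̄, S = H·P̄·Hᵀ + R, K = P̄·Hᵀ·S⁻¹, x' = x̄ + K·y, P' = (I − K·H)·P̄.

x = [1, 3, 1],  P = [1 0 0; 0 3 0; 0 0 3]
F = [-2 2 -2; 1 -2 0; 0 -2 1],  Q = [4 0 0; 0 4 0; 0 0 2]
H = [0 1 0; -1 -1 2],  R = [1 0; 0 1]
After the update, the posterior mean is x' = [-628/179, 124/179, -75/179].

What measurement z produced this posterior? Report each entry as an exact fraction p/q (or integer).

z = [1, 2]

x̄ = F·x = [2, -5, -5]
P̄ = F·P·Fᵀ + Q = [32 -14 -18; -14 17 12; -18 12 17]
S = H·P̄·Hᵀ + R = [18 21; 21 114]
K = P̄·Hᵀ·S⁻¹ = [-154/537 -226/537; 499/537 7/537; 176/537 52/179]
x' − x̄ = [-986/179, 1019/179, 820/179] = K·y
y = (KᵀK)⁻¹·Kᵀ·(x' − x̄) = [6, 9]
z = y + H·x̄ = [6, 9] + [-5, -7] = [1, 2]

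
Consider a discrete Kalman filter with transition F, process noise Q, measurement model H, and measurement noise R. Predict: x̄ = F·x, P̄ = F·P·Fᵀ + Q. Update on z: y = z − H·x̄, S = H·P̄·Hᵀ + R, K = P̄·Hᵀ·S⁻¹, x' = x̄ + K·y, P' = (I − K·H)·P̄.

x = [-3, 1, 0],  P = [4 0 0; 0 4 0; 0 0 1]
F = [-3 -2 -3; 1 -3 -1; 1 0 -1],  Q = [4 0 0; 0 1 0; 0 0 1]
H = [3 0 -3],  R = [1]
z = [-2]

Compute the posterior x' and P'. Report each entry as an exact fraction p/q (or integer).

x̄ = F·x = [7, -6, -3]
P̄ = F·P·Fᵀ + Q = [65 15 -9; 15 42 5; -9 5 6]
y = z − H·x̄ = [-32]
S = H·P̄·Hᵀ + R = [802]
K = P̄·Hᵀ·S⁻¹ = [111/401; 15/401; -45/802]
x' = x̄ + K·y = [-745/401, -2886/401, -483/401]
P' = (I − K·H)·P̄ = [1423/401 2685/401 1386/401; 2685/401 16392/401 2680/401; 1386/401 2680/401 2787/802]

x' = [-745/401, -2886/401, -483/401]
P' = [1423/401 2685/401 1386/401; 2685/401 16392/401 2680/401; 1386/401 2680/401 2787/802]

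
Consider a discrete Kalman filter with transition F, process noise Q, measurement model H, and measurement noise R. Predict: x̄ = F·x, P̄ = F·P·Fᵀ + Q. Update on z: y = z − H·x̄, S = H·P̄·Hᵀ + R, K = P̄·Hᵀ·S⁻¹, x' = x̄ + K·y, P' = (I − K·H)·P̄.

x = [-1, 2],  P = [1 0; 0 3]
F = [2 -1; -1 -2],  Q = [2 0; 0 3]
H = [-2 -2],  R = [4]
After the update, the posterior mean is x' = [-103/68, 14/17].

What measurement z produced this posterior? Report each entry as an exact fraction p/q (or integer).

z = [1]

x̄ = F·x = [-4, -3]
P̄ = F·P·Fᵀ + Q = [9 4; 4 16]
S = H·P̄·Hᵀ + R = [136]
K = P̄·Hᵀ·S⁻¹ = [-13/68; -5/17]
x' − x̄ = [169/68, 65/17] = K·y
y = (KᵀK)⁻¹·Kᵀ·(x' − x̄) = [-13]
z = y + H·x̄ = [-13] + [14] = [1]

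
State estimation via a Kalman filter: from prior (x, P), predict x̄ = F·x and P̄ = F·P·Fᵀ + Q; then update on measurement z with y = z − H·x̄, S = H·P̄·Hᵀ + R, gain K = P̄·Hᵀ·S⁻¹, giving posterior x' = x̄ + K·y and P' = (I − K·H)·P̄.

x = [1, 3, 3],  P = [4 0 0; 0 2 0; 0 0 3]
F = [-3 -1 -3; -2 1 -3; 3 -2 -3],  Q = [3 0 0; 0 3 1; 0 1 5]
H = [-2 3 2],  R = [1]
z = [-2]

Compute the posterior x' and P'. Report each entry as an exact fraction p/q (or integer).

x' = [-6899/461, -2952/461, -2940/461]
P' = [31347/461 22543/461 -2467/461; 22543/461 20012/461 -7452/461; -2467/461 -7452/461 8792/461]

x̄ = F·x = [-15, -8, -12]
P̄ = F·P·Fᵀ + Q = [68 49 -5; 49 48 0; -5 0 76]
y = z − H·x̄ = [16]
S = H·P̄·Hᵀ + R = [461]
K = P̄·Hᵀ·S⁻¹ = [1/461; 46/461; 162/461]
x' = x̄ + K·y = [-6899/461, -2952/461, -2940/461]
P' = (I − K·H)·P̄ = [31347/461 22543/461 -2467/461; 22543/461 20012/461 -7452/461; -2467/461 -7452/461 8792/461]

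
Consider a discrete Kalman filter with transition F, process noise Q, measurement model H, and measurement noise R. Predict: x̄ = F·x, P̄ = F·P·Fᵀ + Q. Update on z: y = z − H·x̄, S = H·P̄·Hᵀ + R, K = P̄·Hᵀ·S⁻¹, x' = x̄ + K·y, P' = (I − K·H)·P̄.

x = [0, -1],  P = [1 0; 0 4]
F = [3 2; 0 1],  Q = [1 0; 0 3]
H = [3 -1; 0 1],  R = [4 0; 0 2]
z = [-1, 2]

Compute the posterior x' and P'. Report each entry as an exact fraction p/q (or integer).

x' = [83/742, 961/742]
P' = [229/371 193/371; 193/371 545/371]

x̄ = F·x = [-2, -1]
P̄ = F·P·Fᵀ + Q = [26 8; 8 7]
y = z − H·x̄ = [4, 3]
S = H·P̄·Hᵀ + R = [197 17; 17 9]
K = P̄·Hᵀ·S⁻¹ = [247/742 193/742; 17/742 545/742]
x' = x̄ + K·y = [83/742, 961/742]
P' = (I − K·H)·P̄ = [229/371 193/371; 193/371 545/371]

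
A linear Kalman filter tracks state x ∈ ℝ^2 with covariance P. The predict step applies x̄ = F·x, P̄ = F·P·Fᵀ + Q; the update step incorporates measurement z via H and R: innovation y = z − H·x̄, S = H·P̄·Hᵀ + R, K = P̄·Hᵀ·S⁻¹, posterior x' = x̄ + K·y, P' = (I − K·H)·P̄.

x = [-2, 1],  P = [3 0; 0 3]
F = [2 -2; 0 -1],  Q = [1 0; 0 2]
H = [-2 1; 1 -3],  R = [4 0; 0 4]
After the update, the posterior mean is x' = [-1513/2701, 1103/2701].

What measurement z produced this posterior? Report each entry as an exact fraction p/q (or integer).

x̄ = F·x = [-6, -1]
P̄ = F·P·Fᵀ + Q = [25 6; 6 5]
S = H·P̄·Hᵀ + R = [85 -23; -23 38]
K = P̄·Hᵀ·S⁻¹ = [-1511/2701 -417/2701; -473/2701 -926/2701]
x' − x̄ = [14693/2701, 3804/2701] = K·y
y = (KᵀK)⁻¹·Kᵀ·(x' − x̄) = [-10, 1]
z = y + H·x̄ = [-10, 1] + [11, -3] = [1, -2]

z = [1, -2]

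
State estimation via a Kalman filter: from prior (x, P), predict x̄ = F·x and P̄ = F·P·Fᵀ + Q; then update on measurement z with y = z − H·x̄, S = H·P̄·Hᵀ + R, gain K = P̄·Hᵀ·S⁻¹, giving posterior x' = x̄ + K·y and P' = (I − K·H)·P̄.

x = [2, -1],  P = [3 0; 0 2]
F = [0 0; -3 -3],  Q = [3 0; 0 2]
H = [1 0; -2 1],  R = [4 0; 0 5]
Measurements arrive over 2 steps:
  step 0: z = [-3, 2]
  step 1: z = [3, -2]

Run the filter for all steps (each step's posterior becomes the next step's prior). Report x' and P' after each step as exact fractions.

step 0: x' = [-147/103, -437/412], P' = [156/103 282/103; 282/103 3901/412]
step 1: x' = [668793/467167, 502637/467167], P' = [766956/467167 1484472/467167; 1484472/467167 5133799/467167]

step 0: x̄ = F·x = [0, -3]
step 0: P̄ = F·P·Fᵀ + Q = [3 0; 0 47]
step 0: y = z − H·x̄ = [-3, 5]
step 0: S = H·P̄·Hᵀ + R = [7 -6; -6 64]
step 0: K = P̄·Hᵀ·S⁻¹ = [39/103 -6/103; 141/206 329/412]
step 0: x' = x̄ + K·y = [-147/103, -437/412]
step 0: P' = (I − K·H)·P̄ = [156/103 282/103; 282/103 3901/412]
step 1: x̄ = F·x = [0, 3075/412]
step 1: P̄ = F·P·Fᵀ + Q = [3 0; 0 61853/412]
step 1: y = z − H·x̄ = [3, -3899/412]
step 1: S = H·P̄·Hᵀ + R = [7 -6; -6 68857/412]
step 1: K = P̄·Hᵀ·S⁻¹ = [191739/467167 -9888/467167; 371118/467167 432971/467167]
step 1: x' = x̄ + K·y = [668793/467167, 502637/467167]
step 1: P' = (I − K·H)·P̄ = [766956/467167 1484472/467167; 1484472/467167 5133799/467167]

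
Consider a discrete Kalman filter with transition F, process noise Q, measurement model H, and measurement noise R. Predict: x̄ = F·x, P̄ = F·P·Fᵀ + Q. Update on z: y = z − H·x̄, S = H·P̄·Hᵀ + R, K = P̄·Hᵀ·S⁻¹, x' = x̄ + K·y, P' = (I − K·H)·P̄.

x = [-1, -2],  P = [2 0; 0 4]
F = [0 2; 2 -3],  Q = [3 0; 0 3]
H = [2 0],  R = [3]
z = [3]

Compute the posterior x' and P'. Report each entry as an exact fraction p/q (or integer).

x' = [102/79, -212/79]
P' = [57/79 -72/79; -72/79 1409/79]

x̄ = F·x = [-4, 4]
P̄ = F·P·Fᵀ + Q = [19 -24; -24 47]
y = z − H·x̄ = [11]
S = H·P̄·Hᵀ + R = [79]
K = P̄·Hᵀ·S⁻¹ = [38/79; -48/79]
x' = x̄ + K·y = [102/79, -212/79]
P' = (I − K·H)·P̄ = [57/79 -72/79; -72/79 1409/79]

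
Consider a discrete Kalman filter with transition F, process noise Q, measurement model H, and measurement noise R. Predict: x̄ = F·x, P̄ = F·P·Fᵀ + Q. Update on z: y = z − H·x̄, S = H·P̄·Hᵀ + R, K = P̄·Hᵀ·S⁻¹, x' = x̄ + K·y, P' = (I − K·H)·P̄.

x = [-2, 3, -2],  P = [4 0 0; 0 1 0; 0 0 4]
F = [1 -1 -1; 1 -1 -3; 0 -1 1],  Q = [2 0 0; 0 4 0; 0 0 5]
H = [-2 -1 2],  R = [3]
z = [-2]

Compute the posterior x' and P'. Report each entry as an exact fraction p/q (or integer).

x̄ = F·x = [-3, 1, -5]
P̄ = F·P·Fᵀ + Q = [11 17 -3; 17 45 -11; -3 -11 10]
y = z − H·x̄ = [3]
S = H·P̄·Hᵀ + R = [268]
K = P̄·Hᵀ·S⁻¹ = [-45/268; -101/268; 37/268]
x' = x̄ + K·y = [-939/268, -35/268, -1229/268]
P' = (I − K·H)·P̄ = [923/268 11/268 861/268; 11/268 1859/268 789/268; 861/268 789/268 1311/268]

x' = [-939/268, -35/268, -1229/268]
P' = [923/268 11/268 861/268; 11/268 1859/268 789/268; 861/268 789/268 1311/268]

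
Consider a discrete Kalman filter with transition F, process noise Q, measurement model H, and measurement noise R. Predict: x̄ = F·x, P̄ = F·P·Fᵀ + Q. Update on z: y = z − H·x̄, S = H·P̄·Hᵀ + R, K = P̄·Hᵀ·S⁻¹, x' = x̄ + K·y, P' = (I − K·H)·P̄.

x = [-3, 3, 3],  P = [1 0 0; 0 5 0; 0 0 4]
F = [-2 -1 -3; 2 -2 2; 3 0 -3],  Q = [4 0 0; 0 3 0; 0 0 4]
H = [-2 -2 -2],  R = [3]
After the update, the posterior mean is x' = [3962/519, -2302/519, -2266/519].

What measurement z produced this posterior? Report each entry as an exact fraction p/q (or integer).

z = [2]

x̄ = F·x = [-6, -6, -18]
P̄ = F·P·Fᵀ + Q = [49 -18 30; -18 43 -18; 30 -18 49]
S = H·P̄·Hᵀ + R = [519]
K = P̄·Hᵀ·S⁻¹ = [-122/519; -14/519; -122/519]
x' − x̄ = [7076/519, 812/519, 7076/519] = K·y
y = (KᵀK)⁻¹·Kᵀ·(x' − x̄) = [-58]
z = y + H·x̄ = [-58] + [60] = [2]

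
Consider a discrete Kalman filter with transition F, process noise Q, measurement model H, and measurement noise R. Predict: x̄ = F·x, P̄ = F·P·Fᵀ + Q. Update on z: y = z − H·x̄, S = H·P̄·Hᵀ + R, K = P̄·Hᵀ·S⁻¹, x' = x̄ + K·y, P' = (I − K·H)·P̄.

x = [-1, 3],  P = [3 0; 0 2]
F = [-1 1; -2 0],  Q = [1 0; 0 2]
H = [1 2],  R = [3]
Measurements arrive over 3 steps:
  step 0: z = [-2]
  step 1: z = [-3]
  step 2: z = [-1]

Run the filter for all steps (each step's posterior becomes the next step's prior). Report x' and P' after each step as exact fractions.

step 0: x' = [176/89, -162/89], P' = [210/89 -78/89; -78/89 90/89]
step 1: x' = [-12521/7188, -1421/1797], P' = [11659/7188 -821/1797; -821/1797 1390/1797]
step 2: x' = [-413552/416131, 94874/416131], P' = [647557/416131 -187658/416131; -187658/416131 321694/416131]

step 0: x̄ = F·x = [4, 2]
step 0: P̄ = F·P·Fᵀ + Q = [6 6; 6 14]
step 0: y = z − H·x̄ = [-10]
step 0: S = H·P̄·Hᵀ + R = [89]
step 0: K = P̄·Hᵀ·S⁻¹ = [18/89; 34/89]
step 0: x' = x̄ + K·y = [176/89, -162/89]
step 0: P' = (I − K·H)·P̄ = [210/89 -78/89; -78/89 90/89]
step 1: x̄ = F·x = [-338/89, -352/89]
step 1: P̄ = F·P·Fᵀ + Q = [545/89 576/89; 576/89 1018/89]
step 1: y = z − H·x̄ = [775/89]
step 1: S = H·P̄·Hᵀ + R = [7188/89]
step 1: K = P̄·Hᵀ·S⁻¹ = [1697/7188; 653/1797]
step 1: x' = x̄ + K·y = [-12521/7188, -1421/1797]
step 1: P' = (I − K·H)·P̄ = [11659/7188 -821/1797; -821/1797 1390/1797]
step 2: x̄ = F·x = [2279/2396, 12521/3594]
step 2: P̄ = F·P·Fᵀ + Q = [10325/2396 4981/1198; 4981/1198 15253/1797]
step 2: y = z − H·x̄ = [-64109/7188]
step 2: S = H·P̄·Hᵀ + R = [416131/7188]
step 2: K = P̄·Hᵀ·S⁻¹ = [90747/416131; 151910/416131]
step 2: x' = x̄ + K·y = [-413552/416131, 94874/416131]
step 2: P' = (I − K·H)·P̄ = [647557/416131 -187658/416131; -187658/416131 321694/416131]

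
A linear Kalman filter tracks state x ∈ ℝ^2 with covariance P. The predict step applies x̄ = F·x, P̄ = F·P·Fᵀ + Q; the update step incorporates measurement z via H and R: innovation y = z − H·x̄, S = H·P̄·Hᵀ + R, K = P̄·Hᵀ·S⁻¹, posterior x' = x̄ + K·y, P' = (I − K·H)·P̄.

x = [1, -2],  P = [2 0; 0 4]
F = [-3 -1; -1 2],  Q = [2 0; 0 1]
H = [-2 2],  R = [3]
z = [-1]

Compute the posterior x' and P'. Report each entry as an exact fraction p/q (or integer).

x̄ = F·x = [-1, -5]
P̄ = F·P·Fᵀ + Q = [24 -2; -2 19]
y = z − H·x̄ = [7]
S = H·P̄·Hᵀ + R = [191]
K = P̄·Hᵀ·S⁻¹ = [-52/191; 42/191]
x' = x̄ + K·y = [-555/191, -661/191]
P' = (I − K·H)·P̄ = [1880/191 1802/191; 1802/191 1865/191]

x' = [-555/191, -661/191]
P' = [1880/191 1802/191; 1802/191 1865/191]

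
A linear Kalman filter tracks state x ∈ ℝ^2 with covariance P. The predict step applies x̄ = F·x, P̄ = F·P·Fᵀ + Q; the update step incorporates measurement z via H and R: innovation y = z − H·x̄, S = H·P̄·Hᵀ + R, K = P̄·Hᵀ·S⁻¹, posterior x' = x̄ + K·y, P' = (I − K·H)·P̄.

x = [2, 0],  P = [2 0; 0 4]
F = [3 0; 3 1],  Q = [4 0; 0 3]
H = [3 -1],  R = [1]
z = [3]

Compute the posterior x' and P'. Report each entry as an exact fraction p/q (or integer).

x̄ = F·x = [6, 6]
P̄ = F·P·Fᵀ + Q = [22 18; 18 25]
y = z − H·x̄ = [-9]
S = H·P̄·Hᵀ + R = [116]
K = P̄·Hᵀ·S⁻¹ = [12/29; 1/4]
x' = x̄ + K·y = [66/29, 15/4]
P' = (I − K·H)·P̄ = [62/29 6; 6 71/4]

x' = [66/29, 15/4]
P' = [62/29 6; 6 71/4]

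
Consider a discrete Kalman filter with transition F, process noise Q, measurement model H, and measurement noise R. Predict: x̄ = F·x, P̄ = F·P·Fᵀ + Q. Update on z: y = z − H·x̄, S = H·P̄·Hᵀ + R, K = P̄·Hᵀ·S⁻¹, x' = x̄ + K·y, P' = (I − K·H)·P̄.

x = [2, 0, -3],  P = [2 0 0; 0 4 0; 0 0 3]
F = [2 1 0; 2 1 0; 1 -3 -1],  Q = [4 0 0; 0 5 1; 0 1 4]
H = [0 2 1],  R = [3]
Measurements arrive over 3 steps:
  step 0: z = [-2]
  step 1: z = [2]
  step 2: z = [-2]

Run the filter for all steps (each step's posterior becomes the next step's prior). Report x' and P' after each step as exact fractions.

step 0: x̄ = F·x = [4, 4, 5]
step 0: P̄ = F·P·Fᵀ + Q = [16 12 -8; 12 17 -7; -8 -7 45]
step 0: y = z − H·x̄ = [-15]
step 0: S = H·P̄·Hᵀ + R = [88]
step 0: K = P̄·Hᵀ·S⁻¹ = [2/11; 27/88; 31/88]
step 0: x' = x̄ + K·y = [14/11, -53/88, -25/88]
step 0: P' = (I − K·H)·P̄ = [144/11 78/11 -150/11; 78/11 767/88 -1453/88; -150/11 -1453/88 2999/88]
step 1: x̄ = F·x = [171/88, 171/88, 37/11]
step 1: P̄ = F·P·Fᵀ + Q = [8223/88 7871/88 92/11; 7871/88 8311/88 103/11; 92/11 103/11 168/11]
step 1: y = z − H·x̄ = [-21/4]
step 1: S = H·P̄·Hᵀ + R = [867/2]
step 1: K = P̄·Hᵀ·S⁻¹ = [749/1734; 793/1734; 4/51]
step 1: x' = x̄ + K·y = [-4127/12716, -5821/12716, 552/187]
step 1: P' = (I − K·H)·P̄ = [479165/38148 145315/38148 -3547/561; 145315/38148 144149/38148 -3470/561; -3547/561 -3470/561 416/33]
step 2: x̄ = F·x = [-14075/12716, -14075/12716, -550/289]
step 2: P̄ = F·P·Fᵀ + Q = [2794661/38148 2642069/38148 11765/867; 2642069/38148 2832809/38148 12632/867; 11765/867 12632/867 13744/867]
step 2: y = z − H·x̄ = [13459/6358]
step 2: S = H·P̄·Hᵀ + R = [3568412/9537]
step 2: K = P̄·Hᵀ·S⁻¹ = [2900899/7136824; 3110713/7136824; 107272/892103]
step 2: x' = x̄ + K·y = [-3517521/14273648, -2629227/14273648, -1470694/892103]
step 2: P' = (I − K·H)·P̄ = [163288963/14273648 42374593/14273648 -4208987/892103; 42374593/14273648 45307147/14273648 -4496876/892103; -4208987/892103 -4496876/892103 9315568/892103]

step 0: x' = [14/11, -53/88, -25/88], P' = [144/11 78/11 -150/11; 78/11 767/88 -1453/88; -150/11 -1453/88 2999/88]
step 1: x' = [-4127/12716, -5821/12716, 552/187], P' = [479165/38148 145315/38148 -3547/561; 145315/38148 144149/38148 -3470/561; -3547/561 -3470/561 416/33]
step 2: x' = [-3517521/14273648, -2629227/14273648, -1470694/892103], P' = [163288963/14273648 42374593/14273648 -4208987/892103; 42374593/14273648 45307147/14273648 -4496876/892103; -4208987/892103 -4496876/892103 9315568/892103]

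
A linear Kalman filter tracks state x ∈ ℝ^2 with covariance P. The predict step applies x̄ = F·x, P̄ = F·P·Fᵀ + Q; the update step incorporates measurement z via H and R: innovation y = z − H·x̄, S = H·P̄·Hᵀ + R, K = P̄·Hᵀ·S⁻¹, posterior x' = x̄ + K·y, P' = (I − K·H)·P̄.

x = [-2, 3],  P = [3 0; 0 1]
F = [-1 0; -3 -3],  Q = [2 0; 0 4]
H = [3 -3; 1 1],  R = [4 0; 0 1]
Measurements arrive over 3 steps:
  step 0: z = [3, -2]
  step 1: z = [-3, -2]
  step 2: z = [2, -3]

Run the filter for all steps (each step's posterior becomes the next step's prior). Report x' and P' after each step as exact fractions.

step 0: x' = [-1056/4783, -7003/4783], P' = [1567/4783 631/4783; 631/4783 1707/4783]
step 1: x' = [-7210626/5574053, -1691609/5574053], P' = [1740564/5574053 678696/5574053; 678696/5574053 1935856/5574053]
step 2: x' = [-2700329793/3141518941, -4951091025/3141518941], P' = [980367340/3141518941 381665560/3141518941; 381665560/3141518941 1089791040/3141518941]

step 0: x̄ = F·x = [2, -3]
step 0: P̄ = F·P·Fᵀ + Q = [5 9; 9 40]
step 0: y = z − H·x̄ = [-12, -1]
step 0: S = H·P̄·Hᵀ + R = [247 -105; -105 64]
step 0: K = P̄·Hᵀ·S⁻¹ = [702/4783 2198/4783; -807/4783 2338/4783]
step 0: x' = x̄ + K·y = [-1056/4783, -7003/4783]
step 0: P' = (I − K·H)·P̄ = [1567/4783 631/4783; 631/4783 1707/4783]
step 1: x̄ = F·x = [1056/4783, 24177/4783]
step 1: P̄ = F·P·Fᵀ + Q = [11133/4783 6594/4783; 6594/4783 59956/4783]
step 1: y = z − H·x̄ = [55014/4783, -34799/4783]
step 1: S = H·P̄·Hᵀ + R = [540241/4783 -146469/4783; -146469/4783 89060/4783]
step 1: K = P̄·Hᵀ·S⁻¹ = [796401/5574053 2419260/5574053; -942870/5574053 2614552/5574053]
step 1: x' = x̄ + K·y = [-7210626/5574053, -1691609/5574053]
step 1: P' = (I − K·H)·P̄ = [1740564/5574053 678696/5574053; 678696/5574053 1935856/5574053]
step 2: x̄ = F·x = [7210626/5574053, 26706705/5574053]
step 2: P̄ = F·P·Fᵀ + Q = [12888670/5574053 7257780/5574053; 7257780/5574053 67600520/5574053]
step 2: y = z − H·x̄ = [69636343/5574053, -50639490/5574053]
step 2: S = H·P̄·Hᵀ + R = [616058882/5574053 -164135550/5574053; -164135550/5574053 100578803/5574053]
step 2: K = P̄·Hᵀ·S⁻¹ = [449026335/3141518941 1362032900/3141518941; -531094110/3141518941 1471456600/3141518941]
step 2: x' = x̄ + K·y = [-2700329793/3141518941, -4951091025/3141518941]
step 2: P' = (I − K·H)·P̄ = [980367340/3141518941 381665560/3141518941; 381665560/3141518941 1089791040/3141518941]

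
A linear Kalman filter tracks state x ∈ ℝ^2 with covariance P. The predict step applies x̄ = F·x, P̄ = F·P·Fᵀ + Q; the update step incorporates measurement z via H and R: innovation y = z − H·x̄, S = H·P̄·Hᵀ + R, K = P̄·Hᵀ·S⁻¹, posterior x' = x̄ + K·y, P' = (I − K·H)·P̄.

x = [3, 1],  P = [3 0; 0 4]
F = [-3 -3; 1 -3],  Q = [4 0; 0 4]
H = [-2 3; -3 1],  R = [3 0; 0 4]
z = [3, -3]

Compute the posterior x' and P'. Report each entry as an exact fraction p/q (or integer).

x' = [86061/54118, 112053/54118]
P' = [21183/27059 17835/27059; 17835/27059 23263/27059]

x̄ = F·x = [-12, 0]
P̄ = F·P·Fᵀ + Q = [67 27; 27 43]
y = z − H·x̄ = [-21, -39]
S = H·P̄·Hᵀ + R = [334 234; 234 488]
K = P̄·Hᵀ·S⁻¹ = [3713/27059 -22857/54118; 11373/27059 -15121/54118]
x' = x̄ + K·y = [86061/54118, 112053/54118]
P' = (I − K·H)·P̄ = [21183/27059 17835/27059; 17835/27059 23263/27059]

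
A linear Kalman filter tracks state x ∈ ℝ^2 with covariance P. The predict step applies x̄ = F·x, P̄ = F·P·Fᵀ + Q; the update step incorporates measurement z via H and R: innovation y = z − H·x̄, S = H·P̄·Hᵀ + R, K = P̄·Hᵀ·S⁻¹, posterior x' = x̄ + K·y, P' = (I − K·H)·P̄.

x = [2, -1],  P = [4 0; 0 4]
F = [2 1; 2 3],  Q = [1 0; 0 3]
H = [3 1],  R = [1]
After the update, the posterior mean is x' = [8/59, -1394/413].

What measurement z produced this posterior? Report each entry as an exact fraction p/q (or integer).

z = [-3]

x̄ = F·x = [3, 1]
P̄ = F·P·Fᵀ + Q = [21 28; 28 55]
S = H·P̄·Hᵀ + R = [413]
K = P̄·Hᵀ·S⁻¹ = [13/59; 139/413]
x' − x̄ = [-169/59, -1807/413] = K·y
y = (KᵀK)⁻¹·Kᵀ·(x' − x̄) = [-13]
z = y + H·x̄ = [-13] + [10] = [-3]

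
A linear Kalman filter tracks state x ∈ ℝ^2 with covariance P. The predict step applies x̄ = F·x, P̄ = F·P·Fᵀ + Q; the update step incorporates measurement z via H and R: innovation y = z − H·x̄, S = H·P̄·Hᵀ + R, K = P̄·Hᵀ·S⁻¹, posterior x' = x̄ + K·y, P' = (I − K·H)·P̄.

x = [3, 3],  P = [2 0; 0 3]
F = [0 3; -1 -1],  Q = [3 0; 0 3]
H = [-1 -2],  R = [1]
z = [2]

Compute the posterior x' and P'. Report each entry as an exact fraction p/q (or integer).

x' = [85/9, -155/27]
P' = [74/3 -109/9; -109/9 167/27]

x̄ = F·x = [9, -6]
P̄ = F·P·Fᵀ + Q = [30 -9; -9 8]
y = z − H·x̄ = [-1]
S = H·P̄·Hᵀ + R = [27]
K = P̄·Hᵀ·S⁻¹ = [-4/9; -7/27]
x' = x̄ + K·y = [85/9, -155/27]
P' = (I − K·H)·P̄ = [74/3 -109/9; -109/9 167/27]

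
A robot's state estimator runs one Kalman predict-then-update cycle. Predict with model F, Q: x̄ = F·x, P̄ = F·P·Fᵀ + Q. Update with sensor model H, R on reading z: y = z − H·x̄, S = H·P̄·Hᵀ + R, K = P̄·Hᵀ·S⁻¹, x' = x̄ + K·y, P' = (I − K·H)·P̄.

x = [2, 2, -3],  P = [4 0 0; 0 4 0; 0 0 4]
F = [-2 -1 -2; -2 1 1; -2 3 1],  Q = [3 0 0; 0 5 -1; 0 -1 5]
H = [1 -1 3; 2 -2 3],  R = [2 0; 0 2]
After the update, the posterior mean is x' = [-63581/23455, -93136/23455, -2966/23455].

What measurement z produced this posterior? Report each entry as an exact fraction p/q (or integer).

x̄ = F·x = [0, -5, -1]
P̄ = F·P·Fᵀ + Q = [39 4 -4; 4 29 31; -4 31 61]
S = H·P̄·Hᵀ + R = [401 354; 354 371]
K = P̄·Hᵀ·S⁻¹ = [-11999/23455 15116/23455; 10006/23455 -6829/23455; 14906/23455 -7079/23455]
x' − x̄ = [-63581/23455, 24139/23455, 20489/23455] = K·y
y = (KᵀK)⁻¹·Kᵀ·(x' − x̄) = [-1, -5]
z = y + H·x̄ = [-1, -5] + [2, 7] = [1, 2]

z = [1, 2]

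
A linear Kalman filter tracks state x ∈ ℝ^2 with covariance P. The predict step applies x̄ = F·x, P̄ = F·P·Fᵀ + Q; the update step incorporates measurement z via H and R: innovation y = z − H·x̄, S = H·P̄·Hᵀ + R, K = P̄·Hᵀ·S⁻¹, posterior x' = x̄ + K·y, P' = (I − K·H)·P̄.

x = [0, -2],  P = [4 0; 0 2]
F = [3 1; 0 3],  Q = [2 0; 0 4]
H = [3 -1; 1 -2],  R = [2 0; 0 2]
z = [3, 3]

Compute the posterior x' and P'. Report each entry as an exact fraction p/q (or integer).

x' = [2786/5501, -7559/5501]
P' = [2150/5501 2116/5501; 2116/5501 4242/5501]

x̄ = F·x = [-2, -6]
P̄ = F·P·Fᵀ + Q = [40 6; 6 22]
y = z − H·x̄ = [3, -7]
S = H·P̄·Hᵀ + R = [348 122; 122 106]
K = P̄·Hᵀ·S⁻¹ = [2167/5501 -1041/5501; 1053/5501 -3184/5501]
x' = x̄ + K·y = [2786/5501, -7559/5501]
P' = (I − K·H)·P̄ = [2150/5501 2116/5501; 2116/5501 4242/5501]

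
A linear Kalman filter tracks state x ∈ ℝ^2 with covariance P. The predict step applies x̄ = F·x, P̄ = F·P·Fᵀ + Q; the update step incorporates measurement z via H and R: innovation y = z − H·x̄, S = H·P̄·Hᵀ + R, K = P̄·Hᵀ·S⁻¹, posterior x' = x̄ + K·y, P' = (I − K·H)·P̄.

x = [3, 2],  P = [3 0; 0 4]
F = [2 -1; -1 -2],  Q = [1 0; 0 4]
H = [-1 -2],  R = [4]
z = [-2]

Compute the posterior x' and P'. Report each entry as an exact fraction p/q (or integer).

x̄ = F·x = [4, -7]
P̄ = F·P·Fᵀ + Q = [17 2; 2 23]
y = z − H·x̄ = [-12]
S = H·P̄·Hᵀ + R = [121]
K = P̄·Hᵀ·S⁻¹ = [-21/121; -48/121]
x' = x̄ + K·y = [736/121, -271/121]
P' = (I − K·H)·P̄ = [1616/121 -766/121; -766/121 479/121]

x' = [736/121, -271/121]
P' = [1616/121 -766/121; -766/121 479/121]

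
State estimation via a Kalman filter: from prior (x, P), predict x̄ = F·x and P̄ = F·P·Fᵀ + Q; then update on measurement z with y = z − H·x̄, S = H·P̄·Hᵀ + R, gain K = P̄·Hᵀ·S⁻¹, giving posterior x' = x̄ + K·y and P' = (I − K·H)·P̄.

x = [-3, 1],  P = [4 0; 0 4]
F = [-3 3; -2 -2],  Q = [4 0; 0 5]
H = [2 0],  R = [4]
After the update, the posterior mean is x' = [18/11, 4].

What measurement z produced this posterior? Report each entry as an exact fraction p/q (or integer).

x̄ = F·x = [12, 4]
P̄ = F·P·Fᵀ + Q = [76 0; 0 37]
S = H·P̄·Hᵀ + R = [308]
K = P̄·Hᵀ·S⁻¹ = [38/77; 0]
x' − x̄ = [-114/11, 0] = K·y
y = (KᵀK)⁻¹·Kᵀ·(x' − x̄) = [-21]
z = y + H·x̄ = [-21] + [24] = [3]

z = [3]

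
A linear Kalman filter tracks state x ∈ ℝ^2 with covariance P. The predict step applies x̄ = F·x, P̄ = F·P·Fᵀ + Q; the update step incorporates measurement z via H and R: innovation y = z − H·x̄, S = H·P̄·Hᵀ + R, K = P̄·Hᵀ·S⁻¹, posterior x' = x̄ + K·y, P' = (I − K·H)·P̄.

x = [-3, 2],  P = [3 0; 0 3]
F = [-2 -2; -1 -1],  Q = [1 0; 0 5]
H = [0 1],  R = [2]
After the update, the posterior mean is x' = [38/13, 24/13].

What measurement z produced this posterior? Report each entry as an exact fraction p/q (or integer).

z = [2]

x̄ = F·x = [2, 1]
P̄ = F·P·Fᵀ + Q = [25 12; 12 11]
S = H·P̄·Hᵀ + R = [13]
K = P̄·Hᵀ·S⁻¹ = [12/13; 11/13]
x' − x̄ = [12/13, 11/13] = K·y
y = (KᵀK)⁻¹·Kᵀ·(x' − x̄) = [1]
z = y + H·x̄ = [1] + [1] = [2]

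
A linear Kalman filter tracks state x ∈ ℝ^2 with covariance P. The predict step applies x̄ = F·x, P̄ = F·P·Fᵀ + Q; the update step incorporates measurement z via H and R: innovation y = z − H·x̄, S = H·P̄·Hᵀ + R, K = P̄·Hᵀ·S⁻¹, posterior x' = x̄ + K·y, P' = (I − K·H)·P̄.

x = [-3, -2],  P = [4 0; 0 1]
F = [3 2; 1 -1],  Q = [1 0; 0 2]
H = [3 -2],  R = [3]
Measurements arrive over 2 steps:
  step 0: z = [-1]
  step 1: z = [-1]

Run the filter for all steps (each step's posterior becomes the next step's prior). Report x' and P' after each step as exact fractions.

step 0: x' = [17/70, 37/35], P' = [871/280 144/35; 144/35 213/35]
step 1: x' = [-63991/95453, -49822/95453], P' = [124511/95453 141681/95453; 141681/95453 216273/95453]

step 0: x̄ = F·x = [-13, -1]
step 0: P̄ = F·P·Fᵀ + Q = [41 10; 10 7]
step 0: y = z − H·x̄ = [36]
step 0: S = H·P̄·Hᵀ + R = [280]
step 0: K = P̄·Hᵀ·S⁻¹ = [103/280; 2/35]
step 0: x' = x̄ + K·y = [17/70, 37/35]
step 0: P' = (I − K·H)·P̄ = [871/280 144/35; 144/35 213/35]
step 1: x̄ = F·x = [199/70, -57/70]
step 1: P̄ = F·P·Fᵀ + Q = [28759/280 -1947/280; -1947/280 831/280]
step 1: y = z − H·x̄ = [-781/70]
step 1: S = H·P̄·Hᵀ + R = [286359/280]
step 1: K = P̄·Hᵀ·S⁻¹ = [30057/95453; -2501/95453]
step 1: x' = x̄ + K·y = [-63991/95453, -49822/95453]
step 1: P' = (I − K·H)·P̄ = [124511/95453 141681/95453; 141681/95453 216273/95453]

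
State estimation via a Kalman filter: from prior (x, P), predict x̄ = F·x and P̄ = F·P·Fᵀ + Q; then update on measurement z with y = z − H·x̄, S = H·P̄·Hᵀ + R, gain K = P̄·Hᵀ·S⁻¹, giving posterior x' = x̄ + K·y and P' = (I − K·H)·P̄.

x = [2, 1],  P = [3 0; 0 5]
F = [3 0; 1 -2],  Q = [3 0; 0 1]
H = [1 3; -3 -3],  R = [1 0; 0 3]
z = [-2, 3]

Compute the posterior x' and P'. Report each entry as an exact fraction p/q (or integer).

x̄ = F·x = [6, 0]
P̄ = F·P·Fᵀ + Q = [30 9; 9 24]
y = z − H·x̄ = [-8, 21]
S = H·P̄·Hᵀ + R = [301 -414; -414 651]
K = P̄·Hᵀ·S⁻¹ = [-3777/8185 -3873/8185; 783/1637 249/1637]
x' = x̄ + K·y = [-2007/8185, -1035/1637]
P' = (I − K·H)·P̄ = [7698/8185 -765/1637; -765/1637 516/1637]

x' = [-2007/8185, -1035/1637]
P' = [7698/8185 -765/1637; -765/1637 516/1637]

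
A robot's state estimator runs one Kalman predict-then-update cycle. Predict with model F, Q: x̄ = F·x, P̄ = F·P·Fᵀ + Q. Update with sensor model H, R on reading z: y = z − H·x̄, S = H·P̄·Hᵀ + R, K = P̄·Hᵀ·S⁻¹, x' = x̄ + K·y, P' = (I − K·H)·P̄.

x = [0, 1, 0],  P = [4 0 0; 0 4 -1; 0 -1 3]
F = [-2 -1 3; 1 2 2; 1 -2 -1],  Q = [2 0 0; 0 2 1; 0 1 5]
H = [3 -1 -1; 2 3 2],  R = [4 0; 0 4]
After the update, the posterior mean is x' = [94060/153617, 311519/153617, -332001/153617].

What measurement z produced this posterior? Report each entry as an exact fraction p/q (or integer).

z = [2, 3]

x̄ = F·x = [-1, 2, -2]
P̄ = F·P·Fᵀ + Q = [55 -2 -4; -2 26 -11; -4 -11 24]
S = H·P̄·Hᵀ + R = [563 229; 229 366]
K = P̄·Hᵀ·S⁻¹ = [40602/153617 14889/153617; -19594/153617 34085/153617; -10753/153617 9666/153617]
x' − x̄ = [247677/153617, 4285/153617, -24767/153617] = K·y
y = (KᵀK)⁻¹·Kᵀ·(x' − x̄) = [5, 3]
z = y + H·x̄ = [5, 3] + [-3, 0] = [2, 3]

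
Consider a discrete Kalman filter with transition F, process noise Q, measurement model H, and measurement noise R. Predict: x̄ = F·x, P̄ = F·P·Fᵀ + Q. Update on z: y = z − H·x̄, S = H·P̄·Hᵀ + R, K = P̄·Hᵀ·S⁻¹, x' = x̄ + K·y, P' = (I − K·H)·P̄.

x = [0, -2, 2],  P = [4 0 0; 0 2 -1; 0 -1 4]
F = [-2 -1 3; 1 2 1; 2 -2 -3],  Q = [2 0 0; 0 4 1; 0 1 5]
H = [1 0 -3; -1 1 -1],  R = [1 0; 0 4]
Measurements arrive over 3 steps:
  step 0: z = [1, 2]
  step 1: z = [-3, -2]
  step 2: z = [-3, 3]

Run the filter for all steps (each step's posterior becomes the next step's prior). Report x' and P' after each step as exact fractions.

step 0: x̄ = F·x = [8, -2, -2]
step 0: P̄ = F·P·Fᵀ + Q = [62 -5 -45; -5 16 -3; -45 -3 53]
step 0: y = z − H·x̄ = [-13, 10]
step 0: S = H·P̄·Hᵀ + R = [810 11; 11 61]
step 0: K = P̄·Hᵀ·S⁻¹ = [533/2143 -869/2143; -20/49289 19396/49289; -12323/49289 -6666/49289]
step 0: x' = x̄ + K·y = [1525/2143, 95642/49289, -5039/49289]
step 0: P' = (I − K·H)·P̄ = [8747/2143 8009/2143 2738/2143; 8009/2143 323200/49289 61409/49289; 2738/2143 61409/49289 25099/49289]
step 1: x̄ = F·x = [-180909/49289, 221320/49289, -106017/49289]
step 1: P̄ = F·P·Fᵀ + Q = [1065079/49289 -1524481/49289 555660/49289; -1524481/49289 2824648/49289 -1102278/49289; 555660/49289 -1102278/49289 1077424/49289]
step 1: y = z − H·x̄ = [-285009/49289, -606824/49289]
step 1: S = H·P̄·Hᵀ + R = [7477224/49289 5060866/49289; 5060866/49289 11529145/49289]
step 1: K = P̄·Hᵀ·S⁻¹ = [10714875/72314948 -207666763/614677058; -8401629/72314948 18940595/36157474; -5076824/18078737 -35032866/307338529]
step 1: x' = x̄ + K·y = [-452070055/1229354116, -93082251/72314948, 269302767/307338529]
step 1: P' = (I − K·H)·P̄ = [2286147771/1229354116 78008547/72314948 175332908/307338529; 78008547/72314948 258336699/72314948 7200848/18078737; 175332908/307338529 7200848/18078737 87212972/307338529]
step 2: x̄ = F·x = [5718171581/1229354116, -2539655521/1229354116, -242744195/307338529]
step 2: P̄ = F·P·Fᵀ + Q = [13085345819/1229354116 -15790294187/1229354116 1524621720/307338529; -15790294187/1229354116 33785186771/1229354116 -3694525971/307338529; 1524621720/307338529 -3694525971/307338529 5712168545/307338529]
step 2: y = z − H·x̄ = [-12319164269/1229354116, 5487456335/614677058]
step 2: S = H·P̄·Hᵀ + R = [183361846275/1229354116 48100833973/614677058; 48100833973/614677058 36992598284/307338529]
step 2: K = P̄·Hᵀ·S⁻¹ = [2109747361875/14542078097099 -4808784275224/14542078097099; -1600232747037/14542078097099 7364851122385/14542078097099; -4094786780696/14542078097099 -1634995314390/14542078097099]
step 2: x' = x̄ + K·y = [509882833122/2077439728157, 7391832626477/2077439728157, 2135895101592/2077439728157]
step 2: P' = (I − K·H)·P̄ = [26922361088862/14542078097099 15958095230295/14542078097099 8270871242329/14542078097099; 15958095230295/14542078097099 51270275712279/14542078097099 5852775992444/14542078097099; 8270871242329/14542078097099 5852775992444/14542078097099 4121886007675/14542078097099]

step 0: x' = [1525/2143, 95642/49289, -5039/49289], P' = [8747/2143 8009/2143 2738/2143; 8009/2143 323200/49289 61409/49289; 2738/2143 61409/49289 25099/49289]
step 1: x' = [-452070055/1229354116, -93082251/72314948, 269302767/307338529], P' = [2286147771/1229354116 78008547/72314948 175332908/307338529; 78008547/72314948 258336699/72314948 7200848/18078737; 175332908/307338529 7200848/18078737 87212972/307338529]
step 2: x' = [509882833122/2077439728157, 7391832626477/2077439728157, 2135895101592/2077439728157], P' = [26922361088862/14542078097099 15958095230295/14542078097099 8270871242329/14542078097099; 15958095230295/14542078097099 51270275712279/14542078097099 5852775992444/14542078097099; 8270871242329/14542078097099 5852775992444/14542078097099 4121886007675/14542078097099]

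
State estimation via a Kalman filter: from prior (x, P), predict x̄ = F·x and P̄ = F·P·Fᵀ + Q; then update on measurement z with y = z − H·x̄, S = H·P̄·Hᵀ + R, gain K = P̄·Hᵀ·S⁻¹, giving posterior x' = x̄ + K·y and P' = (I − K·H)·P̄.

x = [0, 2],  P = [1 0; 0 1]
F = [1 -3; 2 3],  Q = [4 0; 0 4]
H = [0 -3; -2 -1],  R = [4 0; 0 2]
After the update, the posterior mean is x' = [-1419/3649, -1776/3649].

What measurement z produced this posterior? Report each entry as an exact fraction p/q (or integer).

z = [2, 1]

x̄ = F·x = [-6, 6]
P̄ = F·P·Fᵀ + Q = [14 -7; -7 17]
S = H·P̄·Hᵀ + R = [157 9; 9 47]
K = P̄·Hᵀ·S⁻¹ = [588/3649 -1743/3649; -1185/3649 -6/3649]
x' − x̄ = [20475/3649, -23670/3649] = K·y
y = (KᵀK)⁻¹·Kᵀ·(x' − x̄) = [20, -5]
z = y + H·x̄ = [20, -5] + [-18, 6] = [2, 1]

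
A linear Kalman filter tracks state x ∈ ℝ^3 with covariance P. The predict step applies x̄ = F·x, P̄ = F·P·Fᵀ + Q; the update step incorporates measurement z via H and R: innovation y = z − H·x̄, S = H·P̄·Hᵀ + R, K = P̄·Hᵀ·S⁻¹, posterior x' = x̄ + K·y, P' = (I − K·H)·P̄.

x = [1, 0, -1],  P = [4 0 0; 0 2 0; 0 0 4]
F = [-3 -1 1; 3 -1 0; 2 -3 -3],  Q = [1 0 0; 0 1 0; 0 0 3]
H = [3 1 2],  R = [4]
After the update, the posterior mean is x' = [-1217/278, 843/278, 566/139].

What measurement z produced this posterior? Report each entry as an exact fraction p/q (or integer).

x̄ = F·x = [-4, 3, 5]
P̄ = F·P·Fᵀ + Q = [43 -34 -30; -34 39 30; -30 30 73]
S = H·P̄·Hᵀ + R = [278]
K = P̄·Hᵀ·S⁻¹ = [35/278; -3/278; 43/139]
x' − x̄ = [-105/278, 9/278, -129/139] = K·y
y = (KᵀK)⁻¹·Kᵀ·(x' − x̄) = [-3]
z = y + H·x̄ = [-3] + [1] = [-2]

z = [-2]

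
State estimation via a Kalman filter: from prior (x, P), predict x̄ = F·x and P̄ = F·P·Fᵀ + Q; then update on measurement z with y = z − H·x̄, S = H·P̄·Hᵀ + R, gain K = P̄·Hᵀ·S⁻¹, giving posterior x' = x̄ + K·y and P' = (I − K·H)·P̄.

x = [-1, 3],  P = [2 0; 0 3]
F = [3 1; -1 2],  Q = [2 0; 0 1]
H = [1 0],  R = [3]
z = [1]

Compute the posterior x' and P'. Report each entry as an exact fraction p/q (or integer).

x' = [23/26, 7]
P' = [69/26 0; 0 15]

x̄ = F·x = [0, 7]
P̄ = F·P·Fᵀ + Q = [23 0; 0 15]
y = z − H·x̄ = [1]
S = H·P̄·Hᵀ + R = [26]
K = P̄·Hᵀ·S⁻¹ = [23/26; 0]
x' = x̄ + K·y = [23/26, 7]
P' = (I − K·H)·P̄ = [69/26 0; 0 15]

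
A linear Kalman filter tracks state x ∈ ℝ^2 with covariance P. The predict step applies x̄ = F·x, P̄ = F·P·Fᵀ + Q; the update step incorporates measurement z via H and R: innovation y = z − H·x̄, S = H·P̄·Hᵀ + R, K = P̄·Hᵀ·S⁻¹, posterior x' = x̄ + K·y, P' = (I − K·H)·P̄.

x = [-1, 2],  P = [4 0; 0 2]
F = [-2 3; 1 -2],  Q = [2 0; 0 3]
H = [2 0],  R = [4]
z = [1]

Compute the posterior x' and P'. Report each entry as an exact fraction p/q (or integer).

x̄ = F·x = [8, -5]
P̄ = F·P·Fᵀ + Q = [36 -20; -20 15]
y = z − H·x̄ = [-15]
S = H·P̄·Hᵀ + R = [148]
K = P̄·Hᵀ·S⁻¹ = [18/37; -10/37]
x' = x̄ + K·y = [26/37, -35/37]
P' = (I − K·H)·P̄ = [36/37 -20/37; -20/37 155/37]

x' = [26/37, -35/37]
P' = [36/37 -20/37; -20/37 155/37]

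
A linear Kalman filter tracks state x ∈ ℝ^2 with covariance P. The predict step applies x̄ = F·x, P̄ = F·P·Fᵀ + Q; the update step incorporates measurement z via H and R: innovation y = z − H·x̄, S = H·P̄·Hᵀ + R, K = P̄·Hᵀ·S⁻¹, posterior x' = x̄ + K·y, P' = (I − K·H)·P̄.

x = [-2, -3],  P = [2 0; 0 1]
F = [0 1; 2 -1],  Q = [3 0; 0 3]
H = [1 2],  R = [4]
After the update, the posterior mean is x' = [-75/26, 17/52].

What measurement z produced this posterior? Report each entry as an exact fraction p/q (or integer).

x̄ = F·x = [-3, -1]
P̄ = F·P·Fᵀ + Q = [4 -1; -1 12]
S = H·P̄·Hᵀ + R = [52]
K = P̄·Hᵀ·S⁻¹ = [1/26; 23/52]
x' − x̄ = [3/26, 69/52] = K·y
y = (KᵀK)⁻¹·Kᵀ·(x' − x̄) = [3]
z = y + H·x̄ = [3] + [-5] = [-2]

z = [-2]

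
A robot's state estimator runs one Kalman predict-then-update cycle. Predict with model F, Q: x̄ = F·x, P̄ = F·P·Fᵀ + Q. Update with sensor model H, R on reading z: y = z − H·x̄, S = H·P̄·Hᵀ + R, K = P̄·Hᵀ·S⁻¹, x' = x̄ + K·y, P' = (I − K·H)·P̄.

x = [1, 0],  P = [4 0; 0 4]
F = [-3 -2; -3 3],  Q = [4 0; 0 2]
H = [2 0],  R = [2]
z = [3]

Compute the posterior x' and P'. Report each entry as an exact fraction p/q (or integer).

x' = [165/113, -231/113]
P' = [56/113 12/113; 12/113 8074/113]

x̄ = F·x = [-3, -3]
P̄ = F·P·Fᵀ + Q = [56 12; 12 74]
y = z − H·x̄ = [9]
S = H·P̄·Hᵀ + R = [226]
K = P̄·Hᵀ·S⁻¹ = [56/113; 12/113]
x' = x̄ + K·y = [165/113, -231/113]
P' = (I − K·H)·P̄ = [56/113 12/113; 12/113 8074/113]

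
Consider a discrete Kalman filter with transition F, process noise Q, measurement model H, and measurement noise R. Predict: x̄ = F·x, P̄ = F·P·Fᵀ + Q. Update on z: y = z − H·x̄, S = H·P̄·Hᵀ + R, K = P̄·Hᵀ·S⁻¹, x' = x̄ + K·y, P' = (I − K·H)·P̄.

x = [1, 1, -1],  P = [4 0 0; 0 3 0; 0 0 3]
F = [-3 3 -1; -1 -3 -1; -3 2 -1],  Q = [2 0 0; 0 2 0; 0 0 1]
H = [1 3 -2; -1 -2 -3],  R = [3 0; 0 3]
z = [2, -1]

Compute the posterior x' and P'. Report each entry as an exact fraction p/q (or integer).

x̄ = F·x = [1, -3, 0]
P̄ = F·P·Fᵀ + Q = [68 -12 57; -12 36 -3; 57 -3 52]
y = z − H·x̄ = [10, -6]
S = H·P̄·Hᵀ + R = [339 46; 46 941]
K = P̄·Hᵀ·S⁻¹ = [-67272/316883 -69113/316883; 98328/316883 -21981/316883; -43174/316883 -67597/316883]
x' = x̄ + K·y = [2029/10927, 5673/10927, -902/10927]
P' = (I − K·H)·P̄ = [1172445/316883 -465615/316883 -11292/316883; -465615/316883 257301/316883 5652/316883; -11292/316883 5652/316883 67593/316883]

x' = [2029/10927, 5673/10927, -902/10927]
P' = [1172445/316883 -465615/316883 -11292/316883; -465615/316883 257301/316883 5652/316883; -11292/316883 5652/316883 67593/316883]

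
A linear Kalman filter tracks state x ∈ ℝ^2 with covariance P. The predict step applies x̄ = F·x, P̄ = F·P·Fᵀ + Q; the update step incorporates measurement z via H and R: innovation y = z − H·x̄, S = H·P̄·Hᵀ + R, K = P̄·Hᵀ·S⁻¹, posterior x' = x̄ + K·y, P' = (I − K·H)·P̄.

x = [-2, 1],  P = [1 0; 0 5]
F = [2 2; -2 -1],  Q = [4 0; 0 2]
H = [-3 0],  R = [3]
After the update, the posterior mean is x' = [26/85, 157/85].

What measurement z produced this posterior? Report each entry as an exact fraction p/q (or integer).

z = [-1]

x̄ = F·x = [-2, 3]
P̄ = F·P·Fᵀ + Q = [28 -14; -14 11]
S = H·P̄·Hᵀ + R = [255]
K = P̄·Hᵀ·S⁻¹ = [-28/85; 14/85]
x' − x̄ = [196/85, -98/85] = K·y
y = (KᵀK)⁻¹·Kᵀ·(x' − x̄) = [-7]
z = y + H·x̄ = [-7] + [6] = [-1]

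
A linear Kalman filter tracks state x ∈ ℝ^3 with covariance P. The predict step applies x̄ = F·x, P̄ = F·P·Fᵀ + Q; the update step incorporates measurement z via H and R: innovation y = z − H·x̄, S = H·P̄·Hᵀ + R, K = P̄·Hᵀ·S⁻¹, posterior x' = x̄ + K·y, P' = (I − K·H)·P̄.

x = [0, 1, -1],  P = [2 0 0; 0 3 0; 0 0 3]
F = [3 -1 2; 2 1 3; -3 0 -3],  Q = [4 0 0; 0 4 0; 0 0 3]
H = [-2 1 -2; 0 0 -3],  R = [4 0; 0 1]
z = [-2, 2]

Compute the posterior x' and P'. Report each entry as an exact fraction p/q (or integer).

x' = [38982/27497, -4306/27497, -17796/27497]
P' = [64420/27497 83130/27497 -3681/27497; 83130/27497 189048/27497 -1536/27497; -3681/27497 -1536/27497 3039/27497]

x̄ = F·x = [-3, -2, 3]
P̄ = F·P·Fᵀ + Q = [37 27 -36; 27 42 -39; -36 -39 48]
y = z − H·x̄ = [0, 11]
S = H·P̄·Hᵀ + R = [146 189; 189 433]
K = P̄·Hᵀ·S⁻¹ = [-9587/27497 11043/27497; 6465/27497 4608/27497; -63/27497 -9117/27497]
x' = x̄ + K·y = [38982/27497, -4306/27497, -17796/27497]
P' = (I − K·H)·P̄ = [64420/27497 83130/27497 -3681/27497; 83130/27497 189048/27497 -1536/27497; -3681/27497 -1536/27497 3039/27497]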